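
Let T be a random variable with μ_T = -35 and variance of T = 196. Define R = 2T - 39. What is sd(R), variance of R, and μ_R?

sd(R) = 28, variance of R = 784, μ_R = -109

R = 2T - 39 is linear with a = 2, b = -39.
sd(T) = √196 = 14.
sd(R) = |a|·sd(T) = |2|·14 = 28.
variance of R = a²·variance of T = 2²·196 = 784 (the additive constant -39 does not affect variance).
μ_R = a·μ_T + b = 2·(-35) + (-39) = -109.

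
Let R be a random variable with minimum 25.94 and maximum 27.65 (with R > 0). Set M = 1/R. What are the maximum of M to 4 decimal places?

1/R is decreasing on this domain, so max(M) comes from min(R) = 25.94: max(M) = 1/(25.94) ≈ 0.0386.

max(M) = 0.0386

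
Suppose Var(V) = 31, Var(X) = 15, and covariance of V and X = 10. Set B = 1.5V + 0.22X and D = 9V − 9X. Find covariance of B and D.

covariance of B and D = 273.6

By bilinearity, covariance of B and D = ac·Var(V) + bd·Var(X) + (ad+bc)·covariance of V and X, with a=1.5, b=0.22, c=9, d=-9.
ac·Var(V) = 1.5·9·31 = 418.5
bd·Var(X) = 0.22·(-9)·15 = -29.7
(ad+bc)·covariance of V and X = (-11.52)·10 = -115.2
covariance of B and D = 418.5 + (-29.7) + (-115.2) = 273.6.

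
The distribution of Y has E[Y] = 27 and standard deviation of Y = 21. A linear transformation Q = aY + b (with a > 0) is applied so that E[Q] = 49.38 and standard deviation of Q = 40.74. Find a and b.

standard deviation of Q = a·standard deviation of Y (a > 0), so a = 40.74/21 = 1.94.
E[Q] = a·E[Y] + b, so b = 49.38 − 1.94·27 = -3.

a = 1.94, b = -3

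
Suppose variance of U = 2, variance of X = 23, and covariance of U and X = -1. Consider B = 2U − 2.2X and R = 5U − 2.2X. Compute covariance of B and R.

covariance of B and R = 146.72

By bilinearity, covariance of B and R = ac·variance of U + bd·variance of X + (ad+bc)·covariance of U and X, with a=2, b=-2.2, c=5, d=-2.2.
ac·variance of U = 2·5·2 = 20
bd·variance of X = (-2.2)·(-2.2)·23 = 111.32
(ad+bc)·covariance of U and X = (-15.4)·(-1) = 15.4
covariance of B and R = 20 + 111.32 + 15.4 = 146.72.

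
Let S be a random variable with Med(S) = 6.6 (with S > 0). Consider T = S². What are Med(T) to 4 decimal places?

Med(T) = 43.56

S² is monotone on this domain, so Med(T) = square(6.6) = 43.56.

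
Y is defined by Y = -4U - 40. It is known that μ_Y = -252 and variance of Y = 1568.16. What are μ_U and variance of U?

From Y = -4U - 40: μ_Y = a·μ_U + b, so μ_U = (μ_Y − b)/a = (-252 − (-40))/(-4) = 53.
variance of Y = a²·variance of U, so variance of U = 1568.16/(-4)² = 98.01.

μ_U = 53, variance of U = 98.01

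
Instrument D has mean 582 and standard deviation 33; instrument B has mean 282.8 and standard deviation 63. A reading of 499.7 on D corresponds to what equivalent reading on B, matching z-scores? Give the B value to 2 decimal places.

B = 125.68

z = (499.7 − 582)/33 ≈ -2.4939.
B = 282.8 + z·63 = 282.8 + (499.7 − 582)·63/33 ≈ 125.68.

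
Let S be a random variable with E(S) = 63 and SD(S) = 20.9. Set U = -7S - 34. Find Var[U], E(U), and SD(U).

U = -7S - 34 is linear with a = -7, b = -34.
Var[S] = 20.9² = 436.81.
Var[U] = a²·Var[S] = (-7)²·436.81 = 21403.69 (the additive constant -34 does not affect variance).
E(U) = a·E(S) + b = (-7)·63 + (-34) = -475.
SD(U) = |a|·SD(S) = |-7|·20.9 = 146.3.

Var[U] = 21403.69, E(U) = -475, SD(U) = 146.3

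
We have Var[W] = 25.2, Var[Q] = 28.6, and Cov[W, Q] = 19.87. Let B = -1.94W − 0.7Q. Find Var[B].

Var[B] = 162.82364

Var[B] = a²·Var[W] + b²·Var[Q] + 2ab·Cov[W, Q] with a = -1.94, b = -0.7.
= (-1.94)²·25.2 + (-0.7)²·28.6 + 2·(-1.94)·(-0.7)·19.87
= 94.84272 + 14.014 + 53.96692 = 162.82364.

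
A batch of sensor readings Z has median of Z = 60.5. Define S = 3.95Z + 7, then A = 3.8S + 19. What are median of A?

median of S = 3.95·60.5 + 7 = 245.975.
median of A = 3.8·245.975 + 19 = 953.705.

median of A = 953.705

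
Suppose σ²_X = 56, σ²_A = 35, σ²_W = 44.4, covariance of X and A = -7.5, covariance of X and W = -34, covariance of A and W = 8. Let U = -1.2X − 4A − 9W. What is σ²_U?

σ²_U = 4006.64

σ²_U = a²·σ²_X + b²·σ²_A + c²·σ²_W + 2ab·covariance of X and A + 2ac·covariance of X and W + 2bc·covariance of A and W, with a = -1.2, b = -4, c = -9.
= 80.64 + 560 + 3596.4 + (-72) + (-734.4) + 576
= 4006.64.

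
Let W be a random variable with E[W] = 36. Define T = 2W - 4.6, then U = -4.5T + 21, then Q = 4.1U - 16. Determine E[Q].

E[Q] = -1173.43

E[T] = 2·36 + (-4.6) = 67.4.
E[U] = (-4.5)·67.4 + 21 = -282.3.
E[Q] = 4.1·(-282.3) + (-16) = -1173.43.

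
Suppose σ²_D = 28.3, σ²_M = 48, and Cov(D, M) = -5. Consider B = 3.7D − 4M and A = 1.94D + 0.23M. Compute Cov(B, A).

Cov(B, A) = 193.5224

By bilinearity, Cov(B, A) = ac·σ²_D + bd·σ²_M + (ad+bc)·Cov(D, M), with a=3.7, b=-4, c=1.94, d=0.23.
ac·σ²_D = 3.7·1.94·28.3 = 203.1374
bd·σ²_M = (-4)·0.23·48 = -44.16
(ad+bc)·Cov(D, M) = (-6.909)·(-5) = 34.545
Cov(B, A) = 203.1374 + (-44.16) + 34.545 = 193.5224.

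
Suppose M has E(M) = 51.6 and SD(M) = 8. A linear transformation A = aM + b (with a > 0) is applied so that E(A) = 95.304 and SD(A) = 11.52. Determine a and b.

a = 1.44, b = 21

SD(A) = a·SD(M) (a > 0), so a = 11.52/8 = 1.44.
E(A) = a·E(M) + b, so b = 95.304 − 1.44·51.6 = 21.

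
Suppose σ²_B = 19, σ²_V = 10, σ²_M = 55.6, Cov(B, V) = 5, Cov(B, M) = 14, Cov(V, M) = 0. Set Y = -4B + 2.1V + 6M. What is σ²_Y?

σ²_Y = a²·σ²_B + b²·σ²_V + c²·σ²_M + 2ab·Cov(B, V) + 2ac·Cov(B, M) + 2bc·Cov(V, M), with a = -4, b = 2.1, c = 6.
= 304 + 44.1 + 2001.6 + (-84) + (-672) + 0
= 1593.7.

σ²_Y = 1593.7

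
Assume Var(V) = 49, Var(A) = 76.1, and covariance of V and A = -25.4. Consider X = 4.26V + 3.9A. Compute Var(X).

Var(X) = a²·Var(V) + b²·Var(A) + 2ab·covariance of V and A with a = 4.26, b = 3.9.
= 4.26²·49 + 3.9²·76.1 + 2·4.26·3.9·(-25.4)
= 889.2324 + 1157.481 + (-843.9912) = 1202.7222.

Var(X) = 1202.7222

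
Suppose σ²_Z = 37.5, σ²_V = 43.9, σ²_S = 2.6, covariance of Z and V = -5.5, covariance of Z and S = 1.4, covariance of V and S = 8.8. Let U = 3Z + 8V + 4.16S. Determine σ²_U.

σ²_U = a²·σ²_Z + b²·σ²_V + c²·σ²_S + 2ab·covariance of Z and V + 2ac·covariance of Z and S + 2bc·covariance of V and S, with a = 3, b = 8, c = 4.16.
= 337.5 + 2809.6 + 44.99456 + (-264) + 34.944 + 585.728
= 3548.76656.

σ²_U = 3548.76656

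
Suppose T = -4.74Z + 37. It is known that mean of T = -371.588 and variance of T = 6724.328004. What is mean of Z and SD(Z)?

From T = -4.74Z + 37: mean of T = a·mean of Z + b, so mean of Z = (mean of T − b)/a = (-371.588 − 37)/(-4.74) = 86.2.
SD(T) = √6724.328004 = 82.002.
SD(T) = |a|·SD(Z), so SD(Z) = 82.002/|-4.74| = 17.3.

mean of Z = 86.2, SD(Z) = 17.3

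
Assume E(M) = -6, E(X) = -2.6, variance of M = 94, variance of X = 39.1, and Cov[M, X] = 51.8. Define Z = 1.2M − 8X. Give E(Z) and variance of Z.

E(Z) = 1.2·E(M) + (-8)·E(X) = 1.2·(-6) + (-8)·(-2.6) = 13.6.
variance of Z = a²·variance of M + b²·variance of X + 2ab·Cov[M, X] with a = 1.2, b = -8.
= 1.2²·94 + (-8)²·39.1 + 2·1.2·(-8)·51.8
= 135.36 + 2502.4 + (-994.56) = 1643.2.

E(Z) = 13.6, variance of Z = 1643.2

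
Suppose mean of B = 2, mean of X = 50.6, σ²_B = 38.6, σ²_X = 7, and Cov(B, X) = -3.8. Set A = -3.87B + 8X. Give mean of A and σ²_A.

mean of A = (-3.87)·mean of B + 8·mean of X = (-3.87)·2 + 8·50.6 = 397.06.
σ²_A = a²·σ²_B + b²·σ²_X + 2ab·Cov(B, X) with a = -3.87, b = 8.
= (-3.87)²·38.6 + 8²·7 + 2·(-3.87)·8·(-3.8)
= 578.10834 + 448 + 235.296 = 1261.40434.

mean of A = 397.06, σ²_A = 1261.40434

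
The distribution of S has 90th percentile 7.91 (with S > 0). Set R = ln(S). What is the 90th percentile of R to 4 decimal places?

90th percentile of R = 2.0681

ln(S) is increasing, so P_{90}(R) = g(P_{90}(S)) ≈ 2.0681.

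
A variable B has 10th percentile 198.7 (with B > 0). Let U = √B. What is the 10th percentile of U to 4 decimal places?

10th percentile of U = 14.0961

√B is increasing, so P_{10}(U) = g(P_{10}(B)) ≈ 14.0961.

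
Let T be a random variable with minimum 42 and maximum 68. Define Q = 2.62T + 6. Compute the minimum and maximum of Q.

a = 2.62 > 0, so min(Q) = a·min(T)+b = 2.62·42 + 6 = 116.04 and max(Q) = 2.62·68 + 6 = 184.16.

min(Q) = 116.04, max(Q) = 184.16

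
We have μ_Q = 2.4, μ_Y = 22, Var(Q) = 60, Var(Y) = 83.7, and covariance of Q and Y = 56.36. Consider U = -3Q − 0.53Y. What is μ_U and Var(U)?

μ_U = -18.86, Var(U) = 742.73613

μ_U = (-3)·μ_Q + (-0.53)·μ_Y = (-3)·2.4 + (-0.53)·22 = -18.86.
Var(U) = a²·Var(Q) + b²·Var(Y) + 2ab·covariance of Q and Y with a = -3, b = -0.53.
= (-3)²·60 + (-0.53)²·83.7 + 2·(-3)·(-0.53)·56.36
= 540 + 23.51133 + 179.2248 = 742.73613.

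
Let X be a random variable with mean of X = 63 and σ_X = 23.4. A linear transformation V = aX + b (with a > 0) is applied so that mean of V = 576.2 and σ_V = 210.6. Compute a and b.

a = 9, b = 9.2

σ_V = a·σ_X (a > 0), so a = 210.6/23.4 = 9.
mean of V = a·mean of X + b, so b = 576.2 − 9·63 = 9.2.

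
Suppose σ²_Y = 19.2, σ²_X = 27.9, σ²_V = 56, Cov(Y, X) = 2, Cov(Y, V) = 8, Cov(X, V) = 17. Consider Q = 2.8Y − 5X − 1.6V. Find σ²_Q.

σ²_Q = a²·σ²_Y + b²·σ²_X + c²·σ²_V + 2ab·Cov(Y, X) + 2ac·Cov(Y, V) + 2bc·Cov(X, V), with a = 2.8, b = -5, c = -1.6.
= 150.528 + 697.5 + 143.36 + (-56) + (-71.68) + 272
= 1135.708.

σ²_Q = 1135.708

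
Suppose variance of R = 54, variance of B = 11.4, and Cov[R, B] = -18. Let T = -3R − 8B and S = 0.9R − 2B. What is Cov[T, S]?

Cov[T, S] = 58.2

By bilinearity, Cov[T, S] = ac·variance of R + bd·variance of B + (ad+bc)·Cov[R, B], with a=-3, b=-8, c=0.9, d=-2.
ac·variance of R = (-3)·0.9·54 = -145.8
bd·variance of B = (-8)·(-2)·11.4 = 182.4
(ad+bc)·Cov[R, B] = (-1.2)·(-18) = 21.6
Cov[T, S] = -145.8 + 182.4 + 21.6 = 58.2.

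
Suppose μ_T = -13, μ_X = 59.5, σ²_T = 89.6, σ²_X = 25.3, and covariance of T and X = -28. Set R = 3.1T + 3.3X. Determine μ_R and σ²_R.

μ_R = 3.1·μ_T + 3.3·μ_X = 3.1·(-13) + 3.3·59.5 = 156.05.
σ²_R = a²·σ²_T + b²·σ²_X + 2ab·covariance of T and X with a = 3.1, b = 3.3.
= 3.1²·89.6 + 3.3²·25.3 + 2·3.1·3.3·(-28)
= 861.056 + 275.517 + (-572.88) = 563.693.

μ_R = 156.05, σ²_R = 563.693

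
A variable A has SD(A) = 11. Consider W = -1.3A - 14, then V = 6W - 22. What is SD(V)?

SD(V) = 85.8

SD(W) = |-1.3|·11 = 14.3.
SD(V) = |6|·14.3 = 85.8.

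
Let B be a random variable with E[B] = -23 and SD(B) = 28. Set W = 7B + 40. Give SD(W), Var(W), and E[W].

SD(W) = 196, Var(W) = 38416, E[W] = -121

W = 7B + 40 is linear with a = 7, b = 40.
SD(W) = |a|·SD(B) = |7|·28 = 196.
Var(B) = 28² = 784.
Var(W) = a²·Var(B) = 7²·784 = 38416 (the additive constant 40 does not affect variance).
E[W] = a·E[B] + b = 7·(-23) + 40 = -121.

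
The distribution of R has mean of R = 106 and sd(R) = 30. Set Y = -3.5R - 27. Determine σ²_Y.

σ²_Y = 11025

Y = -3.5R - 27 is linear with a = -3.5, b = -27.
σ²_R = 30² = 900.
σ²_Y = a²·σ²_R = (-3.5)²·900 = 11025 (the additive constant -27 does not affect variance).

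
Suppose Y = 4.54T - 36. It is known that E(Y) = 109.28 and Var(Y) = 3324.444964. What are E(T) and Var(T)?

From Y = 4.54T - 36: E(Y) = a·E(T) + b, so E(T) = (E(Y) − b)/a = (109.28 − (-36))/4.54 = 32.
Var(Y) = a²·Var(T), so Var(T) = 3324.444964/4.54² = 161.29.

E(T) = 32, Var(T) = 161.29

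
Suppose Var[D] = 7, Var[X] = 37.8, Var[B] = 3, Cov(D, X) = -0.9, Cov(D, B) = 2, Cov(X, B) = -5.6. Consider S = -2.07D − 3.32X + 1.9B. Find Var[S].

Var[S] = 500.0183

Var[S] = a²·Var[D] + b²·Var[X] + c²·Var[B] + 2ab·Cov(D, X) + 2ac·Cov(D, B) + 2bc·Cov(X, B), with a = -2.07, b = -3.32, c = 1.9.
= 29.9943 + 416.64672 + 10.83 + (-12.37032) + (-15.732) + 70.6496
= 500.0183.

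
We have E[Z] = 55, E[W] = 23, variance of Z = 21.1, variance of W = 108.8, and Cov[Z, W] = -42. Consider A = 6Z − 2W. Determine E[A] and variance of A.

E[A] = 284, variance of A = 2202.8

E[A] = 6·E[Z] + (-2)·E[W] = 6·55 + (-2)·23 = 284.
variance of A = a²·variance of Z + b²·variance of W + 2ab·Cov[Z, W] with a = 6, b = -2.
= 6²·21.1 + (-2)²·108.8 + 2·6·(-2)·(-42)
= 759.6 + 435.2 + 1008 = 2202.8.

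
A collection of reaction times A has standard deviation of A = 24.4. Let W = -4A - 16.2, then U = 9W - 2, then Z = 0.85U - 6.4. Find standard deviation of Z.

standard deviation of W = |-4|·24.4 = 97.6.
standard deviation of U = |9|·97.6 = 878.4.
standard deviation of Z = |0.85|·878.4 = 746.64.

standard deviation of Z = 746.64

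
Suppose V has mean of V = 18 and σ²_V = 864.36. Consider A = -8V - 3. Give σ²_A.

σ²_A = 55319.04

A = -8V - 3 is linear with a = -8, b = -3.
σ²_A = a²·σ²_V = (-8)²·864.36 = 55319.04 (the additive constant -3 does not affect variance).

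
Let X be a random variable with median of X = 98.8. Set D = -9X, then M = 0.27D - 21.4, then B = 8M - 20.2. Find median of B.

median of D = (-9)·98.8 = -889.2.
median of M = 0.27·(-889.2) + (-21.4) = -261.484.
median of B = 8·(-261.484) + (-20.2) = -2112.072.

median of B = -2112.072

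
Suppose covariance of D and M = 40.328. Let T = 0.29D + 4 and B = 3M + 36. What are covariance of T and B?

covariance of T and B = 35.08536

covariance of T and B = a·c·covariance of D and M = 0.29·3·40.328 = 35.08536. Additive constants drop out.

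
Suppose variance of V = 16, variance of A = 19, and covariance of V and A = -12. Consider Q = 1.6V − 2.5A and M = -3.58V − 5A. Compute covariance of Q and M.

By bilinearity, covariance of Q and M = ac·variance of V + bd·variance of A + (ad+bc)·covariance of V and A, with a=1.6, b=-2.5, c=-3.58, d=-5.
ac·variance of V = 1.6·(-3.58)·16 = -91.648
bd·variance of A = (-2.5)·(-5)·19 = 237.5
(ad+bc)·covariance of V and A = (0.95)·(-12) = -11.4
covariance of Q and M = -91.648 + 237.5 + (-11.4) = 134.452.

covariance of Q and M = 134.452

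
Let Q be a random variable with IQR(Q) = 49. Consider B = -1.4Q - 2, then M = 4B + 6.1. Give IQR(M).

IQR(B) = |-1.4|·49 = 68.6.
IQR(M) = |4|·68.6 = 274.4.

IQR(M) = 274.4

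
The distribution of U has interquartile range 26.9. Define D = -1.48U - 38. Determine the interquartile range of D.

Under D = aU + b, IQR(D) = |a|·IQR(U) = |-1.48|·26.9 = 39.812 (shifts cancel; spread scales by |a|).

IQR(D) = 39.812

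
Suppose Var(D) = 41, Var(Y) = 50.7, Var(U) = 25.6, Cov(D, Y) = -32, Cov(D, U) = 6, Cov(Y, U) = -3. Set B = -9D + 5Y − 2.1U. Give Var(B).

Var(B) = 7871.196

Var(B) = a²·Var(D) + b²·Var(Y) + c²·Var(U) + 2ab·Cov(D, Y) + 2ac·Cov(D, U) + 2bc·Cov(Y, U), with a = -9, b = 5, c = -2.1.
= 3321 + 1267.5 + 112.896 + 2880 + 226.8 + 63
= 7871.196.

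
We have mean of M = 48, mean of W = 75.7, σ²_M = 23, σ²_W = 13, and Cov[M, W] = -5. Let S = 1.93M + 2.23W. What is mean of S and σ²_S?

mean of S = 1.93·mean of M + 2.23·mean of W = 1.93·48 + 2.23·75.7 = 261.451.
σ²_S = a²·σ²_M + b²·σ²_W + 2ab·Cov[M, W] with a = 1.93, b = 2.23.
= 1.93²·23 + 2.23²·13 + 2·1.93·2.23·(-5)
= 85.6727 + 64.6477 + (-43.039) = 107.2814.

mean of S = 261.451, σ²_S = 107.2814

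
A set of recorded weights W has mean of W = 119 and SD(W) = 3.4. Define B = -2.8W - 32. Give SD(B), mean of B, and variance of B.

SD(B) = 9.52, mean of B = -365.2, variance of B = 90.6304

B = -2.8W - 32 is linear with a = -2.8, b = -32.
SD(B) = |a|·SD(W) = |-2.8|·3.4 = 9.52.
mean of B = a·mean of W + b = (-2.8)·119 + (-32) = -365.2.
variance of W = 3.4² = 11.56.
variance of B = a²·variance of W = (-2.8)²·11.56 = 90.6304 (the additive constant -32 does not affect variance).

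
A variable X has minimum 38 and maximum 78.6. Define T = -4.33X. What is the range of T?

Range of X = 78.6 − 38 = 40.6.
Range(T) = |a|·Range(X) = |-4.33|·40.6 = 175.798.

Range(T) = 175.798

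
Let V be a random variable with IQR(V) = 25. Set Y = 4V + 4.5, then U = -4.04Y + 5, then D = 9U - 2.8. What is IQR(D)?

IQR(Y) = |4|·25 = 100.
IQR(U) = |-4.04|·100 = 404.
IQR(D) = |9|·404 = 3636.

IQR(D) = 3636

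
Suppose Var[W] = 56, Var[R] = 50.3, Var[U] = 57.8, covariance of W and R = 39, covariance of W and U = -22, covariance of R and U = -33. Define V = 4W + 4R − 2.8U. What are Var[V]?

Var[V] = 4633.952

Var[V] = a²·Var[W] + b²·Var[R] + c²·Var[U] + 2ab·covariance of W and R + 2ac·covariance of W and U + 2bc·covariance of R and U, with a = 4, b = 4, c = -2.8.
= 896 + 804.8 + 453.152 + 1248 + 492.8 + 739.2
= 4633.952.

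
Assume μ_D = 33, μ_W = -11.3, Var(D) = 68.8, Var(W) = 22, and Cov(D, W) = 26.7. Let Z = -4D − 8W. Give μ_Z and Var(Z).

μ_Z = (-4)·μ_D + (-8)·μ_W = (-4)·33 + (-8)·(-11.3) = -41.6.
Var(Z) = a²·Var(D) + b²·Var(W) + 2ab·Cov(D, W) with a = -4, b = -8.
= (-4)²·68.8 + (-8)²·22 + 2·(-4)·(-8)·26.7
= 1100.8 + 1408 + 1708.8 = 4217.6.

μ_Z = -41.6, Var(Z) = 4217.6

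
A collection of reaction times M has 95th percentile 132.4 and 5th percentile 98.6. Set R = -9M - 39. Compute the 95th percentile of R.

Since a = -9 < 0 the transformation is decreasing, reversing order: the 95th percentile of R corresponds to the 5th percentile of M.
So P_{95}(R) = a·P_{5}(M) + b = (-9)·98.6 + (-39) = -926.4.

95th percentile of R = -926.4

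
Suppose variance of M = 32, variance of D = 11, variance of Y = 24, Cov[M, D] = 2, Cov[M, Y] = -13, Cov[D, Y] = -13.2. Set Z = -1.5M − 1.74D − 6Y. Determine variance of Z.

variance of Z = 470.1276

variance of Z = a²·variance of M + b²·variance of D + c²·variance of Y + 2ab·Cov[M, D] + 2ac·Cov[M, Y] + 2bc·Cov[D, Y], with a = -1.5, b = -1.74, c = -6.
= 72 + 33.3036 + 864 + 10.44 + (-234) + (-275.616)
= 470.1276.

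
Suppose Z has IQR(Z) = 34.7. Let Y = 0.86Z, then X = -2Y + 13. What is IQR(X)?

IQR(X) = 59.684

IQR(Y) = |0.86|·34.7 = 29.842.
IQR(X) = |-2|·29.842 = 59.684.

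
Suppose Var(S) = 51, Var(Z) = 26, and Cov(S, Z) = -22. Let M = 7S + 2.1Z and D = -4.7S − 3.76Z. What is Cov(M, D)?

By bilinearity, Cov(M, D) = ac·Var(S) + bd·Var(Z) + (ad+bc)·Cov(S, Z), with a=7, b=2.1, c=-4.7, d=-3.76.
ac·Var(S) = 7·(-4.7)·51 = -1677.9
bd·Var(Z) = 2.1·(-3.76)·26 = -205.296
(ad+bc)·Cov(S, Z) = (-36.19)·(-22) = 796.18
Cov(M, D) = -1677.9 + (-205.296) + 796.18 = -1087.016.

Cov(M, D) = -1087.016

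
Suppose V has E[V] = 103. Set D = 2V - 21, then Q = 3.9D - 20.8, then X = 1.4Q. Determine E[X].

E[D] = 2·103 + (-21) = 185.
E[Q] = 3.9·185 + (-20.8) = 700.7.
E[X] = 1.4·700.7 = 980.98.

E[X] = 980.98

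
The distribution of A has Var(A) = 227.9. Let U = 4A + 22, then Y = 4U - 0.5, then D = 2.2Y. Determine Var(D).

Var(D) = 282377.216

Var(U) = 4²·227.9 = 3646.4.
Var(Y) = 4²·3646.4 = 58342.4.
Var(D) = 2.2²·58342.4 = 282377.216.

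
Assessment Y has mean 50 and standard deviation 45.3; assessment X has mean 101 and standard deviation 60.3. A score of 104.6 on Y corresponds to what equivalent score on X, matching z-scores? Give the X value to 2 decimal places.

z = (104.6 − 50)/45.3 ≈ 1.2053.
X = 101 + z·60.3 = 101 + (104.6 − 50)·60.3/45.3 ≈ 173.68.

X = 173.68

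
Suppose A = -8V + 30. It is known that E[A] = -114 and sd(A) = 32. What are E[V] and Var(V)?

From A = -8V + 30: E[A] = a·E[V] + b, so E[V] = (E[A] − b)/a = (-114 − 30)/(-8) = 18.
Var(A) = 32² = 1024.
Var(A) = a²·Var(V), so Var(V) = 1024/(-8)² = 16.

E[V] = 18, Var(V) = 16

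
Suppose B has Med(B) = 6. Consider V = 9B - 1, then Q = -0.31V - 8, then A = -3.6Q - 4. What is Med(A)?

Med(A) = 83.948

Med(V) = 9·6 + (-1) = 53.
Med(Q) = (-0.31)·53 + (-8) = -24.43.
Med(A) = (-3.6)·(-24.43) + (-4) = 83.948.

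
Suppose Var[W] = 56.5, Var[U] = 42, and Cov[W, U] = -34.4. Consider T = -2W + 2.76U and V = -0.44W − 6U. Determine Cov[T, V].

Cov[T, V] = -1016.82464

By bilinearity, Cov[T, V] = ac·Var[W] + bd·Var[U] + (ad+bc)·Cov[W, U], with a=-2, b=2.76, c=-0.44, d=-6.
ac·Var[W] = (-2)·(-0.44)·56.5 = 49.72
bd·Var[U] = 2.76·(-6)·42 = -695.52
(ad+bc)·Cov[W, U] = (10.7856)·(-34.4) = -371.02464
Cov[T, V] = 49.72 + (-695.52) + (-371.02464) = -1016.82464.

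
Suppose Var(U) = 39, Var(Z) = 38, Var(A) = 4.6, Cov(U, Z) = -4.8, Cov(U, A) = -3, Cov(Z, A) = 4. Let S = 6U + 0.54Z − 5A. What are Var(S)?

Var(S) = 1657.3768

Var(S) = a²·Var(U) + b²·Var(Z) + c²·Var(A) + 2ab·Cov(U, Z) + 2ac·Cov(U, A) + 2bc·Cov(Z, A), with a = 6, b = 0.54, c = -5.
= 1404 + 11.0808 + 115 + (-31.104) + 180 + (-21.6)
= 1657.3768.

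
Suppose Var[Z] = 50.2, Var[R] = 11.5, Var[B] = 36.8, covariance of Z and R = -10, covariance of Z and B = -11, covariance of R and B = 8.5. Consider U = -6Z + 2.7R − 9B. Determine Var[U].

Var[U] = a²·Var[Z] + b²·Var[R] + c²·Var[B] + 2ab·covariance of Z and R + 2ac·covariance of Z and B + 2bc·covariance of R and B, with a = -6, b = 2.7, c = -9.
= 1807.2 + 83.835 + 2980.8 + 324 + (-1188) + (-413.1)
= 3594.735.

Var[U] = 3594.735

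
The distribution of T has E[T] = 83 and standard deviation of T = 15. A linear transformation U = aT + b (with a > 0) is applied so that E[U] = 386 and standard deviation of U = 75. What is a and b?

a = 5, b = -29

standard deviation of U = a·standard deviation of T (a > 0), so a = 75/15 = 5.
E[U] = a·E[T] + b, so b = 386 − 5·83 = -29.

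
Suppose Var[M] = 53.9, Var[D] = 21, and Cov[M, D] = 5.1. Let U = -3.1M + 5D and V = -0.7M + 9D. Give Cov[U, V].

By bilinearity, Cov[U, V] = ac·Var[M] + bd·Var[D] + (ad+bc)·Cov[M, D], with a=-3.1, b=5, c=-0.7, d=9.
ac·Var[M] = (-3.1)·(-0.7)·53.9 = 116.963
bd·Var[D] = 5·9·21 = 945
(ad+bc)·Cov[M, D] = (-31.4)·5.1 = -160.14
Cov[U, V] = 116.963 + 945 + (-160.14) = 901.823.

Cov[U, V] = 901.823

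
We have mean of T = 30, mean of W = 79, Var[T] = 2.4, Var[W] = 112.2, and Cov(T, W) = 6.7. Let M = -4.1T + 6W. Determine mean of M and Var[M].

mean of M = 351, Var[M] = 3749.904

mean of M = (-4.1)·mean of T + 6·mean of W = (-4.1)·30 + 6·79 = 351.
Var[M] = a²·Var[T] + b²·Var[W] + 2ab·Cov(T, W) with a = -4.1, b = 6.
= (-4.1)²·2.4 + 6²·112.2 + 2·(-4.1)·6·6.7
= 40.344 + 4039.2 + (-329.64) = 3749.904.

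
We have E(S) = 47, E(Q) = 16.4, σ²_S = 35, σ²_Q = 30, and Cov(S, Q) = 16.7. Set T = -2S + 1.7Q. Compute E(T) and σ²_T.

E(T) = -66.12, σ²_T = 113.14

E(T) = (-2)·E(S) + 1.7·E(Q) = (-2)·47 + 1.7·16.4 = -66.12.
σ²_T = a²·σ²_S + b²·σ²_Q + 2ab·Cov(S, Q) with a = -2, b = 1.7.
= (-2)²·35 + 1.7²·30 + 2·(-2)·1.7·16.7
= 140 + 86.7 + (-113.56) = 113.14.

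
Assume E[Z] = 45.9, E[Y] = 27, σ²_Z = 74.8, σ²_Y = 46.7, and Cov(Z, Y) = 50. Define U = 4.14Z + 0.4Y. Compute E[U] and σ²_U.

E[U] = 4.14·E[Z] + 0.4·E[Y] = 4.14·45.9 + 0.4·27 = 200.826.
σ²_U = a²·σ²_Z + b²·σ²_Y + 2ab·Cov(Z, Y) with a = 4.14, b = 0.4.
= 4.14²·74.8 + 0.4²·46.7 + 2·4.14·0.4·50
= 1282.04208 + 7.472 + 165.6 = 1455.11408.

E[U] = 200.826, σ²_U = 1455.11408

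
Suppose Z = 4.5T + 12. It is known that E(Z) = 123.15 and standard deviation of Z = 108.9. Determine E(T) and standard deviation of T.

From Z = 4.5T + 12: E(Z) = a·E(T) + b, so E(T) = (E(Z) − b)/a = (123.15 − 12)/4.5 = 24.7.
standard deviation of Z = |a|·standard deviation of T, so standard deviation of T = 108.9/|4.5| = 24.2.

E(T) = 24.7, standard deviation of T = 24.2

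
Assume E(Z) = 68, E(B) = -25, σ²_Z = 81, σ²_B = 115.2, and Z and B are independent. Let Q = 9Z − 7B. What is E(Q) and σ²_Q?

E(Q) = 787, σ²_Q = 12205.8

E(Q) = 9·E(Z) + (-7)·E(B) = 9·68 + (-7)·(-25) = 787.
σ²_Q = a²·σ²_Z + b²·σ²_B + 2ab·Cov(Z, B) with a = 9, b = -7.
Independence gives Cov(Z, B) = 0.
= 9²·81 + (-7)²·115.2 + 2·9·(-7)·0
= 6561 + 5644.8 + 0 = 12205.8.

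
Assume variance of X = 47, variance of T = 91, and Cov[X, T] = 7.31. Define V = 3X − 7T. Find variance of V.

variance of V = 4574.98

variance of V = a²·variance of X + b²·variance of T + 2ab·Cov[X, T] with a = 3, b = -7.
= 3²·47 + (-7)²·91 + 2·3·(-7)·7.31
= 423 + 4459 + (-307.02) = 4574.98.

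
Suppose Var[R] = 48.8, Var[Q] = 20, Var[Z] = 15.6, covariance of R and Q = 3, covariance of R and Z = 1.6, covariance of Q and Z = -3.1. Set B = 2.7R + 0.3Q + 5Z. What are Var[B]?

Var[B] = 786.312

Var[B] = a²·Var[R] + b²·Var[Q] + c²·Var[Z] + 2ab·covariance of R and Q + 2ac·covariance of R and Z + 2bc·covariance of Q and Z, with a = 2.7, b = 0.3, c = 5.
= 355.752 + 1.8 + 390 + 4.86 + 43.2 + (-9.3)
= 786.312.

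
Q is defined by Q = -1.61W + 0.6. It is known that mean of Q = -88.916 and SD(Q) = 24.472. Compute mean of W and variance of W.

From Q = -1.61W + 0.6: mean of Q = a·mean of W + b, so mean of W = (mean of Q − b)/a = (-88.916 − 0.6)/(-1.61) = 55.6.
variance of Q = 24.472² = 598.878784.
variance of Q = a²·variance of W, so variance of W = 598.878784/(-1.61)² = 231.04.

mean of W = 55.6, variance of W = 231.04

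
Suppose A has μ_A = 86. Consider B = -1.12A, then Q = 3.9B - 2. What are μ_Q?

μ_B = (-1.12)·86 = -96.32.
μ_Q = 3.9·(-96.32) + (-2) = -377.648.

μ_Q = -377.648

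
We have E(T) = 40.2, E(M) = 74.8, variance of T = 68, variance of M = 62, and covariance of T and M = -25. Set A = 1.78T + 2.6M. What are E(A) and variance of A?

E(A) = 1.78·E(T) + 2.6·E(M) = 1.78·40.2 + 2.6·74.8 = 266.036.
variance of A = a²·variance of T + b²·variance of M + 2ab·covariance of T and M with a = 1.78, b = 2.6.
= 1.78²·68 + 2.6²·62 + 2·1.78·2.6·(-25)
= 215.4512 + 419.12 + (-231.4) = 403.1712.

E(A) = 266.036, variance of A = 403.1712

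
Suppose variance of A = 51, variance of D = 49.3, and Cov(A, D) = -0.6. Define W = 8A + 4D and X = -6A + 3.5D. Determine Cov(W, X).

By bilinearity, Cov(W, X) = ac·variance of A + bd·variance of D + (ad+bc)·Cov(A, D), with a=8, b=4, c=-6, d=3.5.
ac·variance of A = 8·(-6)·51 = -2448
bd·variance of D = 4·3.5·49.3 = 690.2
(ad+bc)·Cov(A, D) = (4)·(-0.6) = -2.4
Cov(W, X) = -2448 + 690.2 + (-2.4) = -1760.2.

Cov(W, X) = -1760.2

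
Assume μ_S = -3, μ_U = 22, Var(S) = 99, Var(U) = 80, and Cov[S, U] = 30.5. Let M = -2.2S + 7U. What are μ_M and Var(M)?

μ_M = (-2.2)·μ_S + 7·μ_U = (-2.2)·(-3) + 7·22 = 160.6.
Var(M) = a²·Var(S) + b²·Var(U) + 2ab·Cov[S, U] with a = -2.2, b = 7.
= (-2.2)²·99 + 7²·80 + 2·(-2.2)·7·30.5
= 479.16 + 3920 + (-939.4) = 3459.76.

μ_M = 160.6, Var(M) = 3459.76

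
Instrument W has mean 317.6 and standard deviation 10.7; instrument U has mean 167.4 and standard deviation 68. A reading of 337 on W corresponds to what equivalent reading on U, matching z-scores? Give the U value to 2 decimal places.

z = (337 − 317.6)/10.7 ≈ 1.8131.
U = 167.4 + z·68 = 167.4 + (337 − 317.6)·68/10.7 ≈ 290.69.

U = 290.69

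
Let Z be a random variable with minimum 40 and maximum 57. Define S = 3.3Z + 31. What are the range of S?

Range of Z = 57 − 40 = 17.
Range(S) = |a|·Range(Z) = |3.3|·17 = 56.1.

Range(S) = 56.1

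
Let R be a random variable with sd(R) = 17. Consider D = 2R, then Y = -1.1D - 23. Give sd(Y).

sd(D) = |2|·17 = 34.
sd(Y) = |-1.1|·34 = 37.4.

sd(Y) = 37.4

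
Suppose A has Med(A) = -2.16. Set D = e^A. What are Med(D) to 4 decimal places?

Med(D) = 0.1153

e^A is monotone on this domain, so Med(D) = exp(-2.16) ≈ 0.1153.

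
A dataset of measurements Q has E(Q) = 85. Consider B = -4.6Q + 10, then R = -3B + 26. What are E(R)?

E(B) = (-4.6)·85 + 10 = -381.
E(R) = (-3)·(-381) + 26 = 1169.

E(R) = 1169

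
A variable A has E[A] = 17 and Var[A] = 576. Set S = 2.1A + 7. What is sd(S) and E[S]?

S = 2.1A + 7 is linear with a = 2.1, b = 7.
sd(A) = √576 = 24.
sd(S) = |a|·sd(A) = |2.1|·24 = 50.4.
E[S] = a·E[A] + b = 2.1·17 + 7 = 42.7.

sd(S) = 50.4, E[S] = 42.7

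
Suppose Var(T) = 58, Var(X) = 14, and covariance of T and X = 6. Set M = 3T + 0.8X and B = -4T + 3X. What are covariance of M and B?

covariance of M and B = -627.6

By bilinearity, covariance of M and B = ac·Var(T) + bd·Var(X) + (ad+bc)·covariance of T and X, with a=3, b=0.8, c=-4, d=3.
ac·Var(T) = 3·(-4)·58 = -696
bd·Var(X) = 0.8·3·14 = 33.6
(ad+bc)·covariance of T and X = (5.8)·6 = 34.8
covariance of M and B = -696 + 33.6 + 34.8 = -627.6.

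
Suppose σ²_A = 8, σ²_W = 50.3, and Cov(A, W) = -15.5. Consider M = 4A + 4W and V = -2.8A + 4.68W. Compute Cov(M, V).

By bilinearity, Cov(M, V) = ac·σ²_A + bd·σ²_W + (ad+bc)·Cov(A, W), with a=4, b=4, c=-2.8, d=4.68.
ac·σ²_A = 4·(-2.8)·8 = -89.6
bd·σ²_W = 4·4.68·50.3 = 941.616
(ad+bc)·Cov(A, W) = (7.52)·(-15.5) = -116.56
Cov(M, V) = -89.6 + 941.616 + (-116.56) = 735.456.

Cov(M, V) = 735.456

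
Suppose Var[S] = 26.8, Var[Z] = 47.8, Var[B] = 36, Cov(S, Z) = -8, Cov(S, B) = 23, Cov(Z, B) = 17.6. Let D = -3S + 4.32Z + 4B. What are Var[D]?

Var[D] = a²·Var[S] + b²·Var[Z] + c²·Var[B] + 2ab·Cov(S, Z) + 2ac·Cov(S, B) + 2bc·Cov(Z, B), with a = -3, b = 4.32, c = 4.
= 241.2 + 892.06272 + 576 + 207.36 + (-552) + 608.256
= 1972.87872.

Var[D] = 1972.87872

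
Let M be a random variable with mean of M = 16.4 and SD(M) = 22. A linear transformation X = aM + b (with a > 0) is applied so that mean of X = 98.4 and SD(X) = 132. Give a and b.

SD(X) = a·SD(M) (a > 0), so a = 132/22 = 6.
mean of X = a·mean of M + b, so b = 98.4 − 6·16.4 = 0.

a = 6, b = 0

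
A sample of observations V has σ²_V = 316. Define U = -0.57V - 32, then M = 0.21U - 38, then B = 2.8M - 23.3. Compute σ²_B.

σ²_U = (-0.57)²·316 = 102.6684.
σ²_M = 0.21²·102.6684 = 4.52767644.
σ²_B = 2.8²·4.52767644 = 35.4969832896.

σ²_B = 35.4969832896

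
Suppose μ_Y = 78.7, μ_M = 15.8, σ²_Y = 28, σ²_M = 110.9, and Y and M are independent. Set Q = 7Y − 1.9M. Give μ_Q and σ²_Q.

μ_Q = 520.88, σ²_Q = 1772.349

μ_Q = 7·μ_Y + (-1.9)·μ_M = 7·78.7 + (-1.9)·15.8 = 520.88.
σ²_Q = a²·σ²_Y + b²·σ²_M + 2ab·Cov[Y, M] with a = 7, b = -1.9.
Independence gives Cov[Y, M] = 0.
= 7²·28 + (-1.9)²·110.9 + 2·7·(-1.9)·0
= 1372 + 400.349 + 0 = 1772.349.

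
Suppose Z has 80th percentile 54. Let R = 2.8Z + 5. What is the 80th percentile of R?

80th percentile of R = 156.2

Since a = 2.8 > 0 the transformation is increasing, so the 80th percentile of R = a·(P_{80} of Z) + b = 2.8·54 + 5 = 156.2.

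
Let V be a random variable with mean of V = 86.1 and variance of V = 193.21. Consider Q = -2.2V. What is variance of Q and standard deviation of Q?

Q = -2.2V is linear with a = -2.2, b = 0.
variance of Q = a²·variance of V = (-2.2)²·193.21 = 935.1364.
standard deviation of V = √193.21 = 13.9.
standard deviation of Q = |a|·standard deviation of V = |-2.2|·13.9 = 30.58.

variance of Q = 935.1364, standard deviation of Q = 30.58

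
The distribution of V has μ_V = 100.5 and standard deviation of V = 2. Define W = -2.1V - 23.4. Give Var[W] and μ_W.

W = -2.1V - 23.4 is linear with a = -2.1, b = -23.4.
Var[V] = 2² = 4.
Var[W] = a²·Var[V] = (-2.1)²·4 = 17.64 (the additive constant -23.4 does not affect variance).
μ_W = a·μ_V + b = (-2.1)·100.5 + (-23.4) = -234.45.

Var[W] = 17.64, μ_W = -234.45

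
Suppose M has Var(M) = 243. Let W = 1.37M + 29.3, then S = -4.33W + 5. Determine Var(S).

Var(W) = 1.37²·243 = 456.0867.
Var(S) = (-4.33)²·456.0867 = 8551.12392963.

Var(S) = 8551.12392963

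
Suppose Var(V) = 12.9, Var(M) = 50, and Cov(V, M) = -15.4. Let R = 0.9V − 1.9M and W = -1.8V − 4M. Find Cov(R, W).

By bilinearity, Cov(R, W) = ac·Var(V) + bd·Var(M) + (ad+bc)·Cov(V, M), with a=0.9, b=-1.9, c=-1.8, d=-4.
ac·Var(V) = 0.9·(-1.8)·12.9 = -20.898
bd·Var(M) = (-1.9)·(-4)·50 = 380
(ad+bc)·Cov(V, M) = (-0.18)·(-15.4) = 2.772
Cov(R, W) = -20.898 + 380 + 2.772 = 361.874.

Cov(R, W) = 361.874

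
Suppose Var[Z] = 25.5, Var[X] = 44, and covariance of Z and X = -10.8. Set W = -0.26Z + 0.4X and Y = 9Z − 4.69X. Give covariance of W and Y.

By bilinearity, covariance of W and Y = ac·Var[Z] + bd·Var[X] + (ad+bc)·covariance of Z and X, with a=-0.26, b=0.4, c=9, d=-4.69.
ac·Var[Z] = (-0.26)·9·25.5 = -59.67
bd·Var[X] = 0.4·(-4.69)·44 = -82.544
(ad+bc)·covariance of Z and X = (4.8194)·(-10.8) = -52.04952
covariance of W and Y = -59.67 + (-82.544) + (-52.04952) = -194.26352.

covariance of W and Y = -194.26352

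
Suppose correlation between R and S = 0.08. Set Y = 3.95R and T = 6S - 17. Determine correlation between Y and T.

correlation between Y and T = 0.08

Linear rescalings preserve correlation up to sign; here the slopes 3.95 and 6 have the same sign, so correlation between Y and T = correlation between R and S = 0.08.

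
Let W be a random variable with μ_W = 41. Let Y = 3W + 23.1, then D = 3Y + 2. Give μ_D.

μ_Y = 3·41 + 23.1 = 146.1.
μ_D = 3·146.1 + 2 = 440.3.

μ_D = 440.3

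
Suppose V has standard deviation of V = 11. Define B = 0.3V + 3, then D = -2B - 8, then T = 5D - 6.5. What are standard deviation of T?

standard deviation of B = |0.3|·11 = 3.3.
standard deviation of D = |-2|·3.3 = 6.6.
standard deviation of T = |5|·6.6 = 33.

standard deviation of T = 33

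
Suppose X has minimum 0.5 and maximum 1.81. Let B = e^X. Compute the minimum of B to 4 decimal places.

e^X is increasing on this domain, so min(B) comes from min(X) = 0.5: min(B) = exp(0.5) ≈ 1.6487.

min(B) = 1.6487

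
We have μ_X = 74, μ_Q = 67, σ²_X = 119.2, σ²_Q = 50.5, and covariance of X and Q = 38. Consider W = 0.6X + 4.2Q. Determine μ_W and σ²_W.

μ_W = 0.6·μ_X + 4.2·μ_Q = 0.6·74 + 4.2·67 = 325.8.
σ²_W = a²·σ²_X + b²·σ²_Q + 2ab·covariance of X and Q with a = 0.6, b = 4.2.
= 0.6²·119.2 + 4.2²·50.5 + 2·0.6·4.2·38
= 42.912 + 890.82 + 191.52 = 1125.252.

μ_W = 325.8, σ²_W = 1125.252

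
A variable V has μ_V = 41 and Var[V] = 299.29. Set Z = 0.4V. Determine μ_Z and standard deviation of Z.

Z = 0.4V is linear with a = 0.4, b = 0.
μ_Z = a·μ_V + b = 0.4·41 = 16.4.
standard deviation of V = √299.29 = 17.3.
standard deviation of Z = |a|·standard deviation of V = |0.4|·17.3 = 6.92.

μ_Z = 16.4, standard deviation of Z = 6.92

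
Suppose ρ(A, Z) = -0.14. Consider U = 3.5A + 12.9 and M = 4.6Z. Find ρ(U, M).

Linear rescalings preserve correlation up to sign; here the slopes 3.5 and 4.6 have the same sign, so ρ(U, M) = ρ(A, Z) = -0.14.

ρ(U, M) = -0.14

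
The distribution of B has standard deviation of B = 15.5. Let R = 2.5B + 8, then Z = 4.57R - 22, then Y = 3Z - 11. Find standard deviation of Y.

standard deviation of Y = 531.2625

standard deviation of R = |2.5|·15.5 = 38.75.
standard deviation of Z = |4.57|·38.75 = 177.0875.
standard deviation of Y = |3|·177.0875 = 531.2625.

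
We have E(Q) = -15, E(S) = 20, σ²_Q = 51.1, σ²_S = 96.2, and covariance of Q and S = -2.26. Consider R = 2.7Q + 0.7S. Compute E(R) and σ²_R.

E(R) = 2.7·E(Q) + 0.7·E(S) = 2.7·(-15) + 0.7·20 = -26.5.
σ²_R = a²·σ²_Q + b²·σ²_S + 2ab·covariance of Q and S with a = 2.7, b = 0.7.
= 2.7²·51.1 + 0.7²·96.2 + 2·2.7·0.7·(-2.26)
= 372.519 + 47.138 + (-8.5428) = 411.1142.

E(R) = -26.5, σ²_R = 411.1142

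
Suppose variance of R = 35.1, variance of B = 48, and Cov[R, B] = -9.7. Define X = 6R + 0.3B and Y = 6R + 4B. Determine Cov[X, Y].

By bilinearity, Cov[X, Y] = ac·variance of R + bd·variance of B + (ad+bc)·Cov[R, B], with a=6, b=0.3, c=6, d=4.
ac·variance of R = 6·6·35.1 = 1263.6
bd·variance of B = 0.3·4·48 = 57.6
(ad+bc)·Cov[R, B] = (25.8)·(-9.7) = -250.26
Cov[X, Y] = 1263.6 + 57.6 + (-250.26) = 1070.94.

Cov[X, Y] = 1070.94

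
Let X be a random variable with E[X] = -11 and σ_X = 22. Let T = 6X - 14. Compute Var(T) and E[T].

Var(T) = 17424, E[T] = -80

T = 6X - 14 is linear with a = 6, b = -14.
Var(X) = 22² = 484.
Var(T) = a²·Var(X) = 6²·484 = 17424 (the additive constant -14 does not affect variance).
E[T] = a·E[X] + b = 6·(-11) + (-14) = -80.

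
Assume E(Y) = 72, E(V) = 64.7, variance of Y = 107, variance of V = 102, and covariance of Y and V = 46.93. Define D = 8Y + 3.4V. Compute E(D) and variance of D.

E(D) = 8·E(Y) + 3.4·E(V) = 8·72 + 3.4·64.7 = 795.98.
variance of D = a²·variance of Y + b²·variance of V + 2ab·covariance of Y and V with a = 8, b = 3.4.
= 8²·107 + 3.4²·102 + 2·8·3.4·46.93
= 6848 + 1179.12 + 2552.992 = 10580.112.

E(D) = 795.98, variance of D = 10580.112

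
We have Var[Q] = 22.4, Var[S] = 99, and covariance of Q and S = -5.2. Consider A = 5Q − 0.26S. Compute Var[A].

Var[A] = 580.2124

Var[A] = a²·Var[Q] + b²·Var[S] + 2ab·covariance of Q and S with a = 5, b = -0.26.
= 5²·22.4 + (-0.26)²·99 + 2·5·(-0.26)·(-5.2)
= 560 + 6.6924 + 13.52 = 580.2124.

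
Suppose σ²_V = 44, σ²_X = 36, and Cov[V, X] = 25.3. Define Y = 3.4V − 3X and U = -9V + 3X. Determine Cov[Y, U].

By bilinearity, Cov[Y, U] = ac·σ²_V + bd·σ²_X + (ad+bc)·Cov[V, X], with a=3.4, b=-3, c=-9, d=3.
ac·σ²_V = 3.4·(-9)·44 = -1346.4
bd·σ²_X = (-3)·3·36 = -324
(ad+bc)·Cov[V, X] = (37.2)·25.3 = 941.16
Cov[Y, U] = -1346.4 + (-324) + 941.16 = -729.24.

Cov[Y, U] = -729.24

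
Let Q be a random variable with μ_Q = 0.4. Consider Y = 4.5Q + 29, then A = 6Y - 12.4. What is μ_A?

μ_A = 172.4

μ_Y = 4.5·0.4 + 29 = 30.8.
μ_A = 6·30.8 + (-12.4) = 172.4.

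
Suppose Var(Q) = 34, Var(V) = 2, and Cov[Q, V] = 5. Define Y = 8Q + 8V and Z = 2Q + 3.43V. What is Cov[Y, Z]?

Cov[Y, Z] = 816.08

By bilinearity, Cov[Y, Z] = ac·Var(Q) + bd·Var(V) + (ad+bc)·Cov[Q, V], with a=8, b=8, c=2, d=3.43.
ac·Var(Q) = 8·2·34 = 544
bd·Var(V) = 8·3.43·2 = 54.88
(ad+bc)·Cov[Q, V] = (43.44)·5 = 217.2
Cov[Y, Z] = 544 + 54.88 + 217.2 = 816.08.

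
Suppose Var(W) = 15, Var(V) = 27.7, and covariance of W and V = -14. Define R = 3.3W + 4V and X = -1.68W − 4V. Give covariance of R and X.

covariance of R and X = -247.48

By bilinearity, covariance of R and X = ac·Var(W) + bd·Var(V) + (ad+bc)·covariance of W and V, with a=3.3, b=4, c=-1.68, d=-4.
ac·Var(W) = 3.3·(-1.68)·15 = -83.16
bd·Var(V) = 4·(-4)·27.7 = -443.2
(ad+bc)·covariance of W and V = (-19.92)·(-14) = 278.88
covariance of R and X = -83.16 + (-443.2) + 278.88 = -247.48.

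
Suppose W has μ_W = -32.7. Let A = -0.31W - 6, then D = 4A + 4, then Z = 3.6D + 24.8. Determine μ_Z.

μ_Z = 98.7728

μ_A = (-0.31)·(-32.7) + (-6) = 4.137.
μ_D = 4·4.137 + 4 = 20.548.
μ_Z = 3.6·20.548 + 24.8 = 98.7728.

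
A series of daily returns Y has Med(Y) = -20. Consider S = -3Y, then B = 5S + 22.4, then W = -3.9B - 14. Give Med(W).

Med(W) = -1271.36

Med(S) = (-3)·(-20) = 60.
Med(B) = 5·60 + 22.4 = 322.4.
Med(W) = (-3.9)·322.4 + (-14) = -1271.36.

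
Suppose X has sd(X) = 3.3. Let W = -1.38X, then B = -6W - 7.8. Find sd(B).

sd(W) = |-1.38|·3.3 = 4.554.
sd(B) = |-6|·4.554 = 27.324.

sd(B) = 27.324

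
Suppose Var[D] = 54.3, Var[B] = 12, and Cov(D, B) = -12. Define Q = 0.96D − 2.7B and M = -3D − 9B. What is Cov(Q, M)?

By bilinearity, Cov(Q, M) = ac·Var[D] + bd·Var[B] + (ad+bc)·Cov(D, B), with a=0.96, b=-2.7, c=-3, d=-9.
ac·Var[D] = 0.96·(-3)·54.3 = -156.384
bd·Var[B] = (-2.7)·(-9)·12 = 291.6
(ad+bc)·Cov(D, B) = (-0.54)·(-12) = 6.48
Cov(Q, M) = -156.384 + 291.6 + 6.48 = 141.696.

Cov(Q, M) = 141.696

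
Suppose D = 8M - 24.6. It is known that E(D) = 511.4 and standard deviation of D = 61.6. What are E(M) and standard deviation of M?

From D = 8M - 24.6: E(D) = a·E(M) + b, so E(M) = (E(D) − b)/a = (511.4 − (-24.6))/8 = 67.
standard deviation of D = |a|·standard deviation of M, so standard deviation of M = 61.6/|8| = 7.7.

E(M) = 67, standard deviation of M = 7.7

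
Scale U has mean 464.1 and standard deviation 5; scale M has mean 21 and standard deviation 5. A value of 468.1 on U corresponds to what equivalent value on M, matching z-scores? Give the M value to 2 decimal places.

z = (468.1 − 464.1)/5 = 0.8.
M = 21 + z·5 = 21 + (468.1 − 464.1)·5/5 = 25.00.

M = 25.00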